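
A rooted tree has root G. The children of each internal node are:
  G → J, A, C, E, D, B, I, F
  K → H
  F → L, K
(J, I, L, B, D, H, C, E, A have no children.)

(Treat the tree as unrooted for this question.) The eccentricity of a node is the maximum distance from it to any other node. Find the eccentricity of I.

4

A farthest node from I is H.
The path I–G–F–K–H has 4 edges.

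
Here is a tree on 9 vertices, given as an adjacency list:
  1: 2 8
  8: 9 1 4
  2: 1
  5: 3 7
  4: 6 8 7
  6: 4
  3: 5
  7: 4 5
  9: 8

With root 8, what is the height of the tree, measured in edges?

4

The longest root-to-leaf path is 8–4–7–5–3 (4 edges).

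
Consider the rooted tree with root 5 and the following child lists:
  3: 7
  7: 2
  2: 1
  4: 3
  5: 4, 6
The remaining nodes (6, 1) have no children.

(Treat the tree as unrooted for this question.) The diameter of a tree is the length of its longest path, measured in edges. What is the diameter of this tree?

6

A longest path is 6 – 5 – 4 – 3 – 7 – 2 – 1, with 6 edges.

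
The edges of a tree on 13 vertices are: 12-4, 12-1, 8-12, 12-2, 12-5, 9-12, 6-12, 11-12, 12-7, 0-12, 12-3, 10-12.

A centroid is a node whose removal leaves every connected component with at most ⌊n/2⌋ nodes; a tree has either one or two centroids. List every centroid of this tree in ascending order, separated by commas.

12

Delete 12: the remaining components have sizes 1, 1, 1, 1, 1, 1, 1, 1, 1, 1, 1, 1. Max 1 ≤ 6, so 12 is a centroid.
No neighbour of 12 does as well, so 12 is the unique centroid.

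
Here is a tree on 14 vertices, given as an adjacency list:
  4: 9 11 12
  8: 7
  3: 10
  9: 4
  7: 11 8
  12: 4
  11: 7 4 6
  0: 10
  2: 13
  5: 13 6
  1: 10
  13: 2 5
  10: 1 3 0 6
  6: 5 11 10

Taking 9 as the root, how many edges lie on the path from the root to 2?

6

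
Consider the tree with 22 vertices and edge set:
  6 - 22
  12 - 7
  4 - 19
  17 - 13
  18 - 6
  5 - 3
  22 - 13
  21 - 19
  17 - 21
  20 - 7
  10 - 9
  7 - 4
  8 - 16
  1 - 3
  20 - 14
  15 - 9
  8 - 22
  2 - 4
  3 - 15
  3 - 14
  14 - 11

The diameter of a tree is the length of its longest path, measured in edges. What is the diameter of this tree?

BFS from 16 reaches 10 last, at distance 14; BFS from 10 confirms no node is farther.
Path: 16 – 8 – 22 – 13 – 17 – 21 – 19 – 4 – 7 – 20 – 14 – 3 – 15 – 9 – 10.

14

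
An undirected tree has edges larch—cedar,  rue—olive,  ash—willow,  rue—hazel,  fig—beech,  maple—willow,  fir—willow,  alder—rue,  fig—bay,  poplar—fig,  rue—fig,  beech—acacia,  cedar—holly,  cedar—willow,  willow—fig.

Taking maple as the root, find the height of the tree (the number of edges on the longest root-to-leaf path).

4

The longest root-to-leaf path is maple-willow-fig-rue-hazel (4 edges).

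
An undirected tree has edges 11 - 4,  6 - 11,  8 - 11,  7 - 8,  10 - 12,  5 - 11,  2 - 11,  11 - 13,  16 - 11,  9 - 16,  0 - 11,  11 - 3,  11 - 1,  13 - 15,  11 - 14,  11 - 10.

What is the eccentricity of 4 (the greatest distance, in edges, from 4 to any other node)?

A farthest node from 4 is 7 (9, 12, 15 also at distance 3).
The path 4 – 11 – 8 – 7 has 3 edges.

3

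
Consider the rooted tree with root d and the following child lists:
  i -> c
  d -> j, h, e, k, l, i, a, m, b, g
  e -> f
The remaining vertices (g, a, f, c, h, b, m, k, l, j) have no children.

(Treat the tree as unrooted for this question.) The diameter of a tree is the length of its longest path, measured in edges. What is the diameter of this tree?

4

A longest path is f – e – d – i – c, with 4 edges.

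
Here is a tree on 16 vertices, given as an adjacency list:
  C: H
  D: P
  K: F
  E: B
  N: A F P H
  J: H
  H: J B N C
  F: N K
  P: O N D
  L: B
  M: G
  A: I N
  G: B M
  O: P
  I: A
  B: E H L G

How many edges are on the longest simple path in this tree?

A longest path is M – G – B – H – N – A – I, with 6 edges.

6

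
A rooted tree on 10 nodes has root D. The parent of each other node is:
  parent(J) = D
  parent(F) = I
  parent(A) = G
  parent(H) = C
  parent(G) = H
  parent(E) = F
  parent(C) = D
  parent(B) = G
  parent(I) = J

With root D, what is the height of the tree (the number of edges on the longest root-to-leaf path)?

B sits deepest: D → C → H → G → B — 4 edges from the root.

4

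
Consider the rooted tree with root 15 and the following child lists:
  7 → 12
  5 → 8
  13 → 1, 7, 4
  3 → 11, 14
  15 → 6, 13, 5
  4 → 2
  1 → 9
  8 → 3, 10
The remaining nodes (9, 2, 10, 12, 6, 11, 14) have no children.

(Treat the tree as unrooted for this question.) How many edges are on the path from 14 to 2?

The path is 14 – 3 – 8 – 5 – 15 – 13 – 4 – 2, which has 7 edges.

7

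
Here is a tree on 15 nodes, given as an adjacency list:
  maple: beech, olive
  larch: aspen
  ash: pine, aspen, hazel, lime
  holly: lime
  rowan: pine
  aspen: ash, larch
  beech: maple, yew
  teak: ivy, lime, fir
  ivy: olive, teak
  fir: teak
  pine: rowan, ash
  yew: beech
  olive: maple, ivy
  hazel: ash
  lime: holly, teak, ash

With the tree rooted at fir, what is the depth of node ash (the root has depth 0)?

3

fir → teak → lime → ash — 3 edges.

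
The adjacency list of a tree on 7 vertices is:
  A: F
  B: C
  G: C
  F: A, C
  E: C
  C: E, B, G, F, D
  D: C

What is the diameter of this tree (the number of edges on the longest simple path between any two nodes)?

3

BFS from A reaches E last, at distance 3; BFS from E confirms no node is farther.
Path: A-F-C-E.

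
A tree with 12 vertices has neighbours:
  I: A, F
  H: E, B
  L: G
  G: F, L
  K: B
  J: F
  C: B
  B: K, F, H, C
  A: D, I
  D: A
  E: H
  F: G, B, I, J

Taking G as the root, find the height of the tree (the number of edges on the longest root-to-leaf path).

4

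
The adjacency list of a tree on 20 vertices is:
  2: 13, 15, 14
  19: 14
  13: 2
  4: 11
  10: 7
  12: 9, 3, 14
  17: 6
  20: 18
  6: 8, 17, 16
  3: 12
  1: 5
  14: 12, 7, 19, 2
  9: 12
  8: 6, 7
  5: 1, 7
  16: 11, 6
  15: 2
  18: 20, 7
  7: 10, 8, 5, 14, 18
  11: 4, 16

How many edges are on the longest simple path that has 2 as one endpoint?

A farthest node from 2 is 4.
The path 2–14–7–8–6–16–11–4 has 7 edges.

7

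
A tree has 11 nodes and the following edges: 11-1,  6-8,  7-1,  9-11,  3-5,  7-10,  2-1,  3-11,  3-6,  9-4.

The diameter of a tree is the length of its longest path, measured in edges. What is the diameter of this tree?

6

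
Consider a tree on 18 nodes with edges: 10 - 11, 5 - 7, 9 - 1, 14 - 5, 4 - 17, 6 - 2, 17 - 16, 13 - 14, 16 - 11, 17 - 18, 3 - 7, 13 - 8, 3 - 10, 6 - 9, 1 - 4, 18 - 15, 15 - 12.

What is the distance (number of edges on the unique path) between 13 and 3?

The path is 13–14–5–7–3, which has 4 edges.

4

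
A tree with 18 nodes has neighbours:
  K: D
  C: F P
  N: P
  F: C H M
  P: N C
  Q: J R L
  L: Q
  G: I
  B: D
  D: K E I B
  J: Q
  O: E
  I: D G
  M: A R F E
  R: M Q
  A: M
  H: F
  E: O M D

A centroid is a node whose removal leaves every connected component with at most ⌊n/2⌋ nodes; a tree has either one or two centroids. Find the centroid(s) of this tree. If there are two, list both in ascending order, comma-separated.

M

Removing M splits the tree into components of sizes 7, 5, 4, 1; the largest is 7 ≤ ⌊18/2⌋ = 9.
Every other node leaves some component of size > 9, so the centroid is unique.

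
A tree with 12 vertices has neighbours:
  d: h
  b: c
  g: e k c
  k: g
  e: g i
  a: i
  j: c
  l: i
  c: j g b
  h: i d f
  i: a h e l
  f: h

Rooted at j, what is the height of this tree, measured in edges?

f sits deepest: j-c-g-e-i-h-f — 6 edges from the root.

6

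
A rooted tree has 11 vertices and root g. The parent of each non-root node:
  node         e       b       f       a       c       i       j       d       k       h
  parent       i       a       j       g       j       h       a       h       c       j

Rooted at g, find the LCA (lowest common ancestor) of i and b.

a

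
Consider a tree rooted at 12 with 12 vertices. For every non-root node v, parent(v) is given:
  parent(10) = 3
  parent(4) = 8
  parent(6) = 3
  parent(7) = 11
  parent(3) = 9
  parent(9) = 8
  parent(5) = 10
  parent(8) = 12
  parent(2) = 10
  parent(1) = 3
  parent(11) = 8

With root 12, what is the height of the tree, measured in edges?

2 sits deepest: 12-8-9-3-10-2 — 5 edges from the root.

5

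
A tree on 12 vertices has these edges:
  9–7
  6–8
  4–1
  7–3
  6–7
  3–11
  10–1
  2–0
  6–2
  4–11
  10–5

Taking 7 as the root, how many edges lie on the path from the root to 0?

Path from 7 to 0: 7 – 6 – 2 – 0, which has 3 edges.

3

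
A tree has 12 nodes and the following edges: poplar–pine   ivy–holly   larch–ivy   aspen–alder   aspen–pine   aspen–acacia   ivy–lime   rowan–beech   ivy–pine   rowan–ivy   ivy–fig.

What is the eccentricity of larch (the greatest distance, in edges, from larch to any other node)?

Distances from larch peak at 4, attained at alder (acacia also at distance 4).
larch-ivy-pine-aspen-alder

4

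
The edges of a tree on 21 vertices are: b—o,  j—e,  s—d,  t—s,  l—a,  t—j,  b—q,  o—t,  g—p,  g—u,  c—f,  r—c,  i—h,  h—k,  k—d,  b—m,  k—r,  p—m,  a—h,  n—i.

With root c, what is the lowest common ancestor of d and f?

c

d's ancestor chain is d, k, r, c and f's is f, c; they first meet at c.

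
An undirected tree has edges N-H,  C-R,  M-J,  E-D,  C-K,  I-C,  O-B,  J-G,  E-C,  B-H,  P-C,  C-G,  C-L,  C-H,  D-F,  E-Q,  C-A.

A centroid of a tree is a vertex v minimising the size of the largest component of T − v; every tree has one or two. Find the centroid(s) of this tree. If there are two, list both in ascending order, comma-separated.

If C is removed the pieces have sizes 4, 4, 3, 1, 1, 1, 1, 1, 1, all ≤ ⌊18/2⌋ = 9.
No neighbour of C does as well, so C is the unique centroid.

C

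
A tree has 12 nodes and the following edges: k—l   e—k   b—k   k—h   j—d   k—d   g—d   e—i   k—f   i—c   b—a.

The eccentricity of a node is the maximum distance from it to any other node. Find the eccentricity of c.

5

The node farthest from c is j (a, g also at distance 5), via c – i – e – k – d – j — 5 edges.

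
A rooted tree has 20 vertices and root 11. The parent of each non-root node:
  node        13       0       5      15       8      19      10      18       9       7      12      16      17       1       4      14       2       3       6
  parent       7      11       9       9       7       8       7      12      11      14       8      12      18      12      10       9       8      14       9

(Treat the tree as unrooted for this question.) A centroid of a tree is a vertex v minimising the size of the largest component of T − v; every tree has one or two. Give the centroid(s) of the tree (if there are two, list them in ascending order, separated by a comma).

7

Delete 7: the remaining components have sizes 8, 8, 2, 1. Max 8 ≤ 10, so 7 is a centroid.
No neighbour of 7 does as well, so 7 is the unique centroid.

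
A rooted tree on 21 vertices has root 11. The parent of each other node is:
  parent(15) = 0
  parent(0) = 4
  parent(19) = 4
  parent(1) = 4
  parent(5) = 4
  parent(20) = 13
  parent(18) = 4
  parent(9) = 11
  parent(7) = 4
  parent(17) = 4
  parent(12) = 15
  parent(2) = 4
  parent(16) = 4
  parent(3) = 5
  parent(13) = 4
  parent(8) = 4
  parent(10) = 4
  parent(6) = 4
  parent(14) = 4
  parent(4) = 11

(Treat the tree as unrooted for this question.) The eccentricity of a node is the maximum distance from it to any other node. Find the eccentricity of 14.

A farthest node from 14 is 12.
The path 14–4–0–15–12 has 4 edges.

4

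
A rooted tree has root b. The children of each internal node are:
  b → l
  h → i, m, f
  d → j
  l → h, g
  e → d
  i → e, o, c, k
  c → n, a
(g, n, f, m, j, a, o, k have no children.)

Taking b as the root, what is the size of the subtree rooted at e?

3

e's subtree: {e, d, j}, size 3.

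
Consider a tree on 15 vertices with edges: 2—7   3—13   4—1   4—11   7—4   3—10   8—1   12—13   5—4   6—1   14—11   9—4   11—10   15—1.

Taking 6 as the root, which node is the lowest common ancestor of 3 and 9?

4

3's ancestor chain is 3, 10, 11, 4, 1, 6 and 9's is 9, 4, 1, 6; they first meet at 4.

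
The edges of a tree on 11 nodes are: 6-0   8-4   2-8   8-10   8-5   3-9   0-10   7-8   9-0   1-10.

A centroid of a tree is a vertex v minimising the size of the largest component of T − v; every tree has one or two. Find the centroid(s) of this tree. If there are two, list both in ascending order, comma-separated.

10

Delete 10: the remaining components have sizes 5, 4, 1. Max 5 ≤ 5, so 10 is a centroid.
No neighbour of 10 does as well, so 10 is the unique centroid.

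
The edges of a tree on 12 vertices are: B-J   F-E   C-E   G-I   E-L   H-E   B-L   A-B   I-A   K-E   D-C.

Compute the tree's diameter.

7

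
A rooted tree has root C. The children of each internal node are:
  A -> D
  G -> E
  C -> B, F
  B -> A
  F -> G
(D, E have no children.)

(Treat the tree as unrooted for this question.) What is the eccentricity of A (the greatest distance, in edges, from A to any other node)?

5

A farthest node from A is E.
The path A-B-C-F-G-E has 5 edges.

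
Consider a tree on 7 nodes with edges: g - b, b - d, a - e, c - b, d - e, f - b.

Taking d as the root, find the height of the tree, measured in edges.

2

A deepest node is f, reached by d → b → f.
That path has 2 edges, so the height is 2.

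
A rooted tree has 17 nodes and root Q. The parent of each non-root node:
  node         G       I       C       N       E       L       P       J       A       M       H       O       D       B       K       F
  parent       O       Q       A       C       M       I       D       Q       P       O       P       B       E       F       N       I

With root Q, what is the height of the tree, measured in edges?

12

A deepest node is K, reached by Q-I-F-B-O-M-E-D-P-A-C-N-K.
That path has 12 edges, so the height is 12.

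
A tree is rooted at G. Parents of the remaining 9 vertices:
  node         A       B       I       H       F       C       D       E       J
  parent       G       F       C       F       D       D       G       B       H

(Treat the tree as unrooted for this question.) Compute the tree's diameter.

5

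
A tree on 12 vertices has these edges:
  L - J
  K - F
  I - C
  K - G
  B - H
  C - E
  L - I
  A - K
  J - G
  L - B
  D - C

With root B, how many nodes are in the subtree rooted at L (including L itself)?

10

The subtree rooted at L contains: L, J, I, G, C, K, E, D, A, F — 10 nodes.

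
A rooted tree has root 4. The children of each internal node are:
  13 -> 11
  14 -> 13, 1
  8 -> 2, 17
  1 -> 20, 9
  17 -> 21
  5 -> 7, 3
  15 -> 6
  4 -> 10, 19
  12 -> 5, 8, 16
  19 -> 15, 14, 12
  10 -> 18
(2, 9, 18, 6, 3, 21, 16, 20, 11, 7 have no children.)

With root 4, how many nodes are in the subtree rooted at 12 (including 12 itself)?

12's subtree: {12, 5, 8, 16, 7, 3, 2, 17, 21}, size 9.

9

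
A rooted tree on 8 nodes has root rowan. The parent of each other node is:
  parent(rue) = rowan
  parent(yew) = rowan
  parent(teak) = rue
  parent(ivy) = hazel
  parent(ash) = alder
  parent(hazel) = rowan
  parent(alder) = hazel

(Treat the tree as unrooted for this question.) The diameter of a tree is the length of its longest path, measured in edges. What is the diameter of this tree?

A longest path is ash–alder–hazel–rowan–rue–teak, with 5 edges.

5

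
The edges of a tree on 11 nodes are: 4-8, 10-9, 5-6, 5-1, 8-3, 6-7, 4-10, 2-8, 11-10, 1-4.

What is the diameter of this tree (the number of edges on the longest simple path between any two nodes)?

6

BFS from 7 reaches 2 last, at distance 6; BFS from 2 confirms no node is farther.
Path: 7 – 6 – 5 – 1 – 4 – 8 – 2.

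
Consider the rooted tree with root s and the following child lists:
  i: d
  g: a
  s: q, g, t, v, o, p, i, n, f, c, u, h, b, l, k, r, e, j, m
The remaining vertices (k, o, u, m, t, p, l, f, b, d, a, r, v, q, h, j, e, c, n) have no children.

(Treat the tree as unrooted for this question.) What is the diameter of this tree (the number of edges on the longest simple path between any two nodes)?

Starting from d, a farthest node is a at distance 4.
One longest path: d – i – s – g – a.
So the diameter is 4.

4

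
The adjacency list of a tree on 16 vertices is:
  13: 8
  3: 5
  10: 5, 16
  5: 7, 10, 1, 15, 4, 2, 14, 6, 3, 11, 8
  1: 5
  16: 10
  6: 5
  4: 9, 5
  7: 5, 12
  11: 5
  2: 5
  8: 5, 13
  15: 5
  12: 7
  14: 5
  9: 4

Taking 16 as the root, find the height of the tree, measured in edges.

4

12 sits deepest: 16–10–5–7–12 — 4 edges from the root.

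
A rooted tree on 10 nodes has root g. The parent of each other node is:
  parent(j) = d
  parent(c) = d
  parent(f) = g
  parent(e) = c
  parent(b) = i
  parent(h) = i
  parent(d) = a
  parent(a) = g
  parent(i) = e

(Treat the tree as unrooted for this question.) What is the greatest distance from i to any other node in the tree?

6

A farthest node from i is f.
The path i-e-c-d-a-g-f has 6 edges.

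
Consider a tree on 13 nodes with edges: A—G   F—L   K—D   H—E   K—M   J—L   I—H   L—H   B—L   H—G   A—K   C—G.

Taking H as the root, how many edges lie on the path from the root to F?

Climbing from F to the root: F–L–H. That's 2 steps.

2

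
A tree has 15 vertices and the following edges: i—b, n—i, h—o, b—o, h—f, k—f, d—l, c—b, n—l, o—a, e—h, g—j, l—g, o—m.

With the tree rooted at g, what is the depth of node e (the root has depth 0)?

7

g – l – n – i – b – o – h – e — 7 edges.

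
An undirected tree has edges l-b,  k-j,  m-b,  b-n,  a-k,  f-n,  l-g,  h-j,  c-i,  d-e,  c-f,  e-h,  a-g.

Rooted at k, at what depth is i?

Path from k to i: k → a → g → l → b → n → f → c → i, which has 8 edges.

8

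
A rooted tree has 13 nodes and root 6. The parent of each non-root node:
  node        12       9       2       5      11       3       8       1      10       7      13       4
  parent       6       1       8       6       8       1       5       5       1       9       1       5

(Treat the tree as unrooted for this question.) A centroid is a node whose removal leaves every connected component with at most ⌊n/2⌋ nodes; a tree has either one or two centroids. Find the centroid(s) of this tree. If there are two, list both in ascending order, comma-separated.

If 5 is removed the pieces have sizes 6, 3, 2, 1, all ≤ ⌊13/2⌋ = 6.
Every other node leaves some component of size > 6, so the centroid is unique.

5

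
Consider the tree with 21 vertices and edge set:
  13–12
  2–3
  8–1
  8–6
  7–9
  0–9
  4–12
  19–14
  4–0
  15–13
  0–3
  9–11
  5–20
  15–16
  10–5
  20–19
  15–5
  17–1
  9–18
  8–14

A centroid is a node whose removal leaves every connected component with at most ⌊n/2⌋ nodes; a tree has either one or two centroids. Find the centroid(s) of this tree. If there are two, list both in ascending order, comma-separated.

If 15 is removed the pieces have sizes 10, 9, 1, all ≤ ⌊21/2⌋ = 10.
Every other node leaves some component of size > 10, so the centroid is unique.

15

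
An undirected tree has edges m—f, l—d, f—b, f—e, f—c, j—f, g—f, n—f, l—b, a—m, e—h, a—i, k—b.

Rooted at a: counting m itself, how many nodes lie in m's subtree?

12

The subtree rooted at m contains: m, f, g, b, j, e, c, n, k, l, h, d — 12 nodes.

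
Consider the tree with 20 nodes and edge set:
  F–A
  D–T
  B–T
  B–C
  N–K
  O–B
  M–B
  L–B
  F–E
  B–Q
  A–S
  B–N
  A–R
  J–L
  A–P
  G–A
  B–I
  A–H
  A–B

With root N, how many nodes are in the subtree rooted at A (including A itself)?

8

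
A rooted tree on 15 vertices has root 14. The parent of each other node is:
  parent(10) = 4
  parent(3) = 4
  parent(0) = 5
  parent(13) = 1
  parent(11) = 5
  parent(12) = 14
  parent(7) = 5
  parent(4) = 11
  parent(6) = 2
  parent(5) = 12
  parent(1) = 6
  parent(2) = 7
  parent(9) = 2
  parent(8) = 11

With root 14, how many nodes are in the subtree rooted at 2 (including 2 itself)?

2's subtree: {2, 6, 9, 1, 13}, size 5.

5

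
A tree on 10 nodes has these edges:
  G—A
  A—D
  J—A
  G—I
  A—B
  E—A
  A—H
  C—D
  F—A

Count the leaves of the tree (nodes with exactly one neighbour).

The leaves are B, C, E, F, H, I, J.
That is 7 leaves.

7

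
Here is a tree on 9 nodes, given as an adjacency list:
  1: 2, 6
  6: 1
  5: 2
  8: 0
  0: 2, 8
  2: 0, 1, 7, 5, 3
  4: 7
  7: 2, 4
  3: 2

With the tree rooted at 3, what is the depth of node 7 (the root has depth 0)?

2

Climbing from 7 to the root: 7–2–3. That's 2 steps.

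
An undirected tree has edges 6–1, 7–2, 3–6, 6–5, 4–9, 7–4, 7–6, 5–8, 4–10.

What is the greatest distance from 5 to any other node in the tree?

4

A farthest node from 5 is 9 (10 also at distance 4).
The path 5–6–7–4–9 has 4 edges.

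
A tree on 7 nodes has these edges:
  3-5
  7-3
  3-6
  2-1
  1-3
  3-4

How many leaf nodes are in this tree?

The leaves are 2, 4, 5, 6, 7.
That is 5 leaves.

5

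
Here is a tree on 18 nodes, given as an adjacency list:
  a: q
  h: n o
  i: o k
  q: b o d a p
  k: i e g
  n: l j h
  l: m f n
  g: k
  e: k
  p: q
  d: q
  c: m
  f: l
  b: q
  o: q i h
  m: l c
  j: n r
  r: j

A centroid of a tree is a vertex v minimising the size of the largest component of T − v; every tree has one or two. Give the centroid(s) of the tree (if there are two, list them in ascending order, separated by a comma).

o

Delete o: the remaining components have sizes 8, 5, 4. Max 8 ≤ 9, so o is a centroid.
Every other node leaves some component of size > 9, so the centroid is unique.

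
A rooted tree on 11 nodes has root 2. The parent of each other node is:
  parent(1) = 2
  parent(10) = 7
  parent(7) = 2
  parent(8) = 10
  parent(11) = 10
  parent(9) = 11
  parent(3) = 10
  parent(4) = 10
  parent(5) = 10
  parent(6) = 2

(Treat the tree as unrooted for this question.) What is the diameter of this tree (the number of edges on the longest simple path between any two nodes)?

5

Starting from 9, a farthest node is 1 at distance 5.
One longest path: 9-11-10-7-2-1.
So the diameter is 5.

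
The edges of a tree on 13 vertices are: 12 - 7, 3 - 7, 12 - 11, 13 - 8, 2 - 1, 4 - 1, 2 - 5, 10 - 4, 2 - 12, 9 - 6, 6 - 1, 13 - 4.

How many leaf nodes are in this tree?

The leaves are 3, 5, 8, 9, 10, 11.
That is 6 leaves.

6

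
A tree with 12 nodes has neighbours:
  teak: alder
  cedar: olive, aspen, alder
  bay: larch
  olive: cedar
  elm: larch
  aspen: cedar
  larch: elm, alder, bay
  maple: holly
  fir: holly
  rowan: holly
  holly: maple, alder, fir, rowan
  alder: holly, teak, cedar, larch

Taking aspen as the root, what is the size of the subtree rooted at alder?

9

The subtree rooted at alder contains: alder, larch, holly, teak, elm, bay, rowan, maple, fir — 9 nodes.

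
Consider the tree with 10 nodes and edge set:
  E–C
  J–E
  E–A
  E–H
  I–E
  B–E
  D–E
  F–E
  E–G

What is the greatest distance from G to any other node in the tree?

The node farthest from G is D (F, C, A, B, I, J, H also at distance 2), via G-E-D — 2 edges.

2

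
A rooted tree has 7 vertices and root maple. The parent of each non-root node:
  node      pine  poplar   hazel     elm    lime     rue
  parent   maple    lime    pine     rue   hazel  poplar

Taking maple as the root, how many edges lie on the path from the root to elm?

Climbing from elm to the root: elm – rue – poplar – lime – hazel – pine – maple. That's 6 steps.

6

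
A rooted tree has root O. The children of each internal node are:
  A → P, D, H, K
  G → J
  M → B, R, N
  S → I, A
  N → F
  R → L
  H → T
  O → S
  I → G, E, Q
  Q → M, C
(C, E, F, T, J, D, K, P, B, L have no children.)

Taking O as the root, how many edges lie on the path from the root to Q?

3

O – S – I – Q — 3 edges.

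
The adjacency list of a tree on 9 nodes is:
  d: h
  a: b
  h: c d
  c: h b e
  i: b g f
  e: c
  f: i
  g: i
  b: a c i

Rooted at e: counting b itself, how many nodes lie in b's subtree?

Descendants of b (including itself): b, i, a, g, f. That's 5.

5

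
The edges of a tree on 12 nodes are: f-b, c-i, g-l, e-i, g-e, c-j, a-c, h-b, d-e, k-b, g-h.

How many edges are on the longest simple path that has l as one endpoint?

A farthest node from l is a (j also at distance 5).
The path l – g – e – i – c – a has 5 edges.

5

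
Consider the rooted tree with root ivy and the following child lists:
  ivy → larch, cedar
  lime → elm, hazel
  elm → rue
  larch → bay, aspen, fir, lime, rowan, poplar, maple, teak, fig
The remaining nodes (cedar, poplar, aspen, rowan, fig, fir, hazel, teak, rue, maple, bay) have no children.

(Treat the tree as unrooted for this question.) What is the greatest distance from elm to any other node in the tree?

4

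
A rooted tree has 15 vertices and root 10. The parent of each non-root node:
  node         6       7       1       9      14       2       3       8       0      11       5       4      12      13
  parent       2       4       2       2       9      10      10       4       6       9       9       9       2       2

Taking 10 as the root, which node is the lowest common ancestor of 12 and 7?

2

Path 12→root: 12 2 10; path 7→root: 7 4 9 2 10.
First common node: 2.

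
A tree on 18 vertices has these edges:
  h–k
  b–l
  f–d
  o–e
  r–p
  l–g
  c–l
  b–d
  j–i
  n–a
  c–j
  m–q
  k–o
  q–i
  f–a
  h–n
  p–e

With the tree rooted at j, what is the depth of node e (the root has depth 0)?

j – c – l – b – d – f – a – n – h – k – o – e — 11 edges.

11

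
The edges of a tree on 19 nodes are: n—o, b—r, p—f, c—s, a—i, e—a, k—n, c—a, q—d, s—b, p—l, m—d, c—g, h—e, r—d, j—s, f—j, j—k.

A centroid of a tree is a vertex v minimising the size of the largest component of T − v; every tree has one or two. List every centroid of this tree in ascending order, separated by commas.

s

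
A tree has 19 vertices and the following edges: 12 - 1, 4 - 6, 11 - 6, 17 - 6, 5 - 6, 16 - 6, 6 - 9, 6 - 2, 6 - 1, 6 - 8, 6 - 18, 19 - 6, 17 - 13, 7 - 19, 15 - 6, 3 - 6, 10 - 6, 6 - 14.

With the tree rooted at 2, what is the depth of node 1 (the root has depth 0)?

Path from 2 to 1: 2 → 6 → 1, which has 2 edges.

2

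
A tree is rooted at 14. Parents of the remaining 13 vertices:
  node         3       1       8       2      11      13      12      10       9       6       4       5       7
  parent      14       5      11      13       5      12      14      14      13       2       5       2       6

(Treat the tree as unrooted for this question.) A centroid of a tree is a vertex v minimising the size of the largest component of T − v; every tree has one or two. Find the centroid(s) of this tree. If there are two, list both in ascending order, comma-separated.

Delete 2: the remaining components have sizes 6, 5, 2. Max 6 ≤ 7, so 2 is a centroid.
Every other node leaves some component of size > 7, so the centroid is unique.

2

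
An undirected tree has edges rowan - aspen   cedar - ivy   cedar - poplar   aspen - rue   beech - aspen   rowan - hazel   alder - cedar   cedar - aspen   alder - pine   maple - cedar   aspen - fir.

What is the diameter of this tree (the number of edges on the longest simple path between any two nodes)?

5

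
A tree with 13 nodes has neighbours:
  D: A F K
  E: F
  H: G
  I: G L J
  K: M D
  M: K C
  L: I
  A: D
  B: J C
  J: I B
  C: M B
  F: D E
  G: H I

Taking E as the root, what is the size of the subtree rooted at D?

Descendants of D (including itself): D, K, A, M, C, B, J, I, G, L, H. That's 11.

11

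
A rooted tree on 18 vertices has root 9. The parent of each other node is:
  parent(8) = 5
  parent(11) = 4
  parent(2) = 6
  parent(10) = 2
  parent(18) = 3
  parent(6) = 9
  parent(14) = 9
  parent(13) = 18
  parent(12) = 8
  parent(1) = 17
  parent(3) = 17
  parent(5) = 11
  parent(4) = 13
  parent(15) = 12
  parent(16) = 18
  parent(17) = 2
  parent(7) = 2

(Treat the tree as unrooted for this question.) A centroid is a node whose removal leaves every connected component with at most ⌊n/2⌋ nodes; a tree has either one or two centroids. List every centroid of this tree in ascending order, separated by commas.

3, 18

If 3 is removed the pieces have sizes 9, 8, all ≤ ⌊18/2⌋ = 9.
Its neighbour 18 also leaves a largest component of size 9, so both are centroids.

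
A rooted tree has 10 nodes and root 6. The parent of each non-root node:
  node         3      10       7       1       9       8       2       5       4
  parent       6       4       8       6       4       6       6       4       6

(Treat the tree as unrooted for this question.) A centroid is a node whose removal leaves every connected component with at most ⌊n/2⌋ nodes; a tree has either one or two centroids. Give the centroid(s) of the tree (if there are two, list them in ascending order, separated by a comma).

Delete 6: the remaining components have sizes 4, 2, 1, 1, 1. Max 4 ≤ 5, so 6 is a centroid.
Every other node leaves some component of size > 5, so the centroid is unique.

6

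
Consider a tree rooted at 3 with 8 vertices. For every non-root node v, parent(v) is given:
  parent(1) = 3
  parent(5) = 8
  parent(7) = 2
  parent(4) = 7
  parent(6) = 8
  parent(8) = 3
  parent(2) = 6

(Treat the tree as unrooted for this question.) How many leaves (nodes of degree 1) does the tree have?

3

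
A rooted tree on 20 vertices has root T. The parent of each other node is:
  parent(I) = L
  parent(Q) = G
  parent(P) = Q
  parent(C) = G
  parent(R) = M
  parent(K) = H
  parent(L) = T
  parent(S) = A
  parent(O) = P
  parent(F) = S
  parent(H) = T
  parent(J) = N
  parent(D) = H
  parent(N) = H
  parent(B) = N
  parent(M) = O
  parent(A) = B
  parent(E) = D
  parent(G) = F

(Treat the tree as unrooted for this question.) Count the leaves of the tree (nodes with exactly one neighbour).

6

The leaves are C, E, I, J, K, R.
That is 6 leaves.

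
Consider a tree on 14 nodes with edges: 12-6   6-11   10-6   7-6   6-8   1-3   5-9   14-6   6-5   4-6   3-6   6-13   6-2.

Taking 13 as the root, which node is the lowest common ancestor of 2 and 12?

Ancestors of 2 (toward the root): 2, 6, 13.
Ancestors of 12: 12, 6, 13.
The deepest node appearing in both lists is 6.

6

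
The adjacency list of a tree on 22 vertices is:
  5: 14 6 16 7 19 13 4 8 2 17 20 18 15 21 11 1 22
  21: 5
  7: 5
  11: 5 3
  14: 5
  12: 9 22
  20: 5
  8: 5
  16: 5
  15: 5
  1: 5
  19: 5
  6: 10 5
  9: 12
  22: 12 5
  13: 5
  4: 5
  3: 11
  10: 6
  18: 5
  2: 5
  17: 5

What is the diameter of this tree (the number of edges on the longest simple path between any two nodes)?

A longest path is 9-12-22-5-11-3, with 5 edges.

5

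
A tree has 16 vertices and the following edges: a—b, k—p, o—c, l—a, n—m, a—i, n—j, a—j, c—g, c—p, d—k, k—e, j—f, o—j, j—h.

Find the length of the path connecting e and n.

The path is e–k–p–c–o–j–n, which has 6 edges.

6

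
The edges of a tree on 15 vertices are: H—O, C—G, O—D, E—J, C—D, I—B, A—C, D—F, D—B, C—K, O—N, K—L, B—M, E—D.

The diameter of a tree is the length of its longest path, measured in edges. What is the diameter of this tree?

BFS from L reaches I last, at distance 5; BFS from I confirms no node is farther.
Path: L - K - C - D - B - I.

5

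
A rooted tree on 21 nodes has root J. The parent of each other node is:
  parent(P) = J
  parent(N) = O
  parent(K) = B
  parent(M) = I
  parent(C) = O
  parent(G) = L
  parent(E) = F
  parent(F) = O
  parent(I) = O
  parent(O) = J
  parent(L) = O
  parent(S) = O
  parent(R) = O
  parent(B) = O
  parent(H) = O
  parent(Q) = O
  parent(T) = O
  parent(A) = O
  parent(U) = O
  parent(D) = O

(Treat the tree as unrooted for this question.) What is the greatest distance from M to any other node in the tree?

4

The node farthest from M is P (K, G, E also at distance 4), via M–I–O–J–P — 4 edges.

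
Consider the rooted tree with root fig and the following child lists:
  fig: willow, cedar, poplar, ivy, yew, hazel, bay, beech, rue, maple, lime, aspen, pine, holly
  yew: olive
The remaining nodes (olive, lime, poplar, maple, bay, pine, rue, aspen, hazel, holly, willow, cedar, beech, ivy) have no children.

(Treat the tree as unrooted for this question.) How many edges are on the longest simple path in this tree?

3

A longest path is olive–yew–fig–maple, with 3 edges.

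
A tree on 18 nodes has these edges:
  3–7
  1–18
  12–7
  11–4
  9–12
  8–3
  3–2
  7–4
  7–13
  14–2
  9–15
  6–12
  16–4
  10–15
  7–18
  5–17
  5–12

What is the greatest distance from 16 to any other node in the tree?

6

A farthest node from 16 is 10.
The path 16–4–7–12–9–15–10 has 6 edges.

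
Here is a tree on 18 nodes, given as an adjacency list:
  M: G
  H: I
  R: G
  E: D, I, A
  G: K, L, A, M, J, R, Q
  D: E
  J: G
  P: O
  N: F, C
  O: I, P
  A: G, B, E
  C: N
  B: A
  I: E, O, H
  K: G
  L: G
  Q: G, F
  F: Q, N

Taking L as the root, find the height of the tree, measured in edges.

6

P sits deepest: L – G – A – E – I – O – P — 6 edges from the root.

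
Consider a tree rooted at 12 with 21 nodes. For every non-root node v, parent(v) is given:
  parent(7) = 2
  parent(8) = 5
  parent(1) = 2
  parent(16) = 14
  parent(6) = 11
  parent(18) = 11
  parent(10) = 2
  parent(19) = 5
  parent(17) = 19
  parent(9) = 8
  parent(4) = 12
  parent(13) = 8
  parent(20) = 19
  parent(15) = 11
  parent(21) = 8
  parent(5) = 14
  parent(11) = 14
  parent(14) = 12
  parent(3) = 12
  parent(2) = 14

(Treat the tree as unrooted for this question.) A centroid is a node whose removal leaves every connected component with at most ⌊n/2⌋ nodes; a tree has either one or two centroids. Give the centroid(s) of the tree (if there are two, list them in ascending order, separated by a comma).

14

Removing 14 splits the tree into components of sizes 8, 4, 4, 3, 1; the largest is 8 ≤ ⌊21/2⌋ = 10.
No neighbour of 14 does as well, so 14 is the unique centroid.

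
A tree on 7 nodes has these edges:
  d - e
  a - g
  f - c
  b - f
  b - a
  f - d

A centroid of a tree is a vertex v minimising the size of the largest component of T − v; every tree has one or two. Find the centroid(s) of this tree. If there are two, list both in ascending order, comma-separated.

f

Removing f splits the tree into components of sizes 3, 2, 1; the largest is 3 ≤ ⌊7/2⌋ = 3.
No neighbour of f does as well, so f is the unique centroid.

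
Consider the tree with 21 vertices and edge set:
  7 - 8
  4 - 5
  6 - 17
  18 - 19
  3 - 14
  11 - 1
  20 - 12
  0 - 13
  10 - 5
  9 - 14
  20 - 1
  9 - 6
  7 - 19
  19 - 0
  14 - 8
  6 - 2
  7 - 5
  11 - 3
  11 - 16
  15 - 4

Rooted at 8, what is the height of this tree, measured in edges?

6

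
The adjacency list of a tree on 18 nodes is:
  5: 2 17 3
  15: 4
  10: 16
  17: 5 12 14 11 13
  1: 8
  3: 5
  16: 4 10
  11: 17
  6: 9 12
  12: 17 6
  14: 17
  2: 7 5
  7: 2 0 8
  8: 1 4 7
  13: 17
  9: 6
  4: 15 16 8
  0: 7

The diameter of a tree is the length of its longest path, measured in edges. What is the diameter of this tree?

BFS from 9 reaches 10 last, at distance 10; BFS from 10 confirms no node is farther.
Path: 9 - 6 - 12 - 17 - 5 - 2 - 7 - 8 - 4 - 16 - 10.

10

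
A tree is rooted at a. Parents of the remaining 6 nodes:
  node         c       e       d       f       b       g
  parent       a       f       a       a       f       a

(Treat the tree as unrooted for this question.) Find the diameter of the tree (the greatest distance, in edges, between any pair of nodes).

3

BFS from b reaches g last, at distance 3; BFS from g confirms no node is farther.
Path: b – f – a – g.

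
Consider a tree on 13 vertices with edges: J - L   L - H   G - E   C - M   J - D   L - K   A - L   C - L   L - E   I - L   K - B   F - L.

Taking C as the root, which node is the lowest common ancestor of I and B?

Ancestors of I (toward the root): I, L, C.
Ancestors of B: B, K, L, C.
The deepest node appearing in both lists is L.

L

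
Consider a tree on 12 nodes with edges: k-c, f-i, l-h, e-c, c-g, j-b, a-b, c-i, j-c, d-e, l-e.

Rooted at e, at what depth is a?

4

Climbing from a to the root: a – b – j – c – e. That's 4 steps.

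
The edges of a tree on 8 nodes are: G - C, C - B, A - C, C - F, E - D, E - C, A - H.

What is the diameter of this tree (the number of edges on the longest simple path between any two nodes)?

Starting from H, a farthest node is D at distance 4.
One longest path: H-A-C-E-D.
So the diameter is 4.

4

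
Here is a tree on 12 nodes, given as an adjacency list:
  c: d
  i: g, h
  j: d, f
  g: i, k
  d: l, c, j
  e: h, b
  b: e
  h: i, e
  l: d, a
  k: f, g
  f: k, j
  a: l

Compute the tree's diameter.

10

Starting from a, a farthest node is b at distance 10.
One longest path: a – l – d – j – f – k – g – i – h – e – b.
So the diameter is 10.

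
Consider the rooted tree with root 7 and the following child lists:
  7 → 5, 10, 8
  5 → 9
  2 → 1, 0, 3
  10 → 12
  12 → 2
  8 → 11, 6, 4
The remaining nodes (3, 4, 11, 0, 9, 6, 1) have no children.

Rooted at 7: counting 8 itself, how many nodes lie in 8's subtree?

4

The subtree rooted at 8 contains: 8, 4, 6, 11 — 4 nodes.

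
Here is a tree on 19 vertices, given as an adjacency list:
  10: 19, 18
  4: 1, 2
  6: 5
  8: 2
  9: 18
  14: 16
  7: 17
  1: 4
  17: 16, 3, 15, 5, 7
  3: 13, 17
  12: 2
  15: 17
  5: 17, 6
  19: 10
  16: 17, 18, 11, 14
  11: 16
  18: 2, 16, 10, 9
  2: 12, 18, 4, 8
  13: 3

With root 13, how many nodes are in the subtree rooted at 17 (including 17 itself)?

Descendants of 17 (including itself): 17, 16, 7, 15, 5, 18, 11, 14, 6, 2, 10, 9, 4, 12, 8, 19, 1. That's 17.

17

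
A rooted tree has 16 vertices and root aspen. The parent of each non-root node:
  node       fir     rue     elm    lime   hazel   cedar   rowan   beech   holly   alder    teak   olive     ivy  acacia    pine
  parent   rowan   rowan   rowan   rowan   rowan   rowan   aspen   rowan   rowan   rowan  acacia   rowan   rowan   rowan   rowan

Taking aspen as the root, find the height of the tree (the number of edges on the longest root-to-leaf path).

3

A deepest node is teak, reached by aspen–rowan–acacia–teak.
That path has 3 edges, so the height is 3.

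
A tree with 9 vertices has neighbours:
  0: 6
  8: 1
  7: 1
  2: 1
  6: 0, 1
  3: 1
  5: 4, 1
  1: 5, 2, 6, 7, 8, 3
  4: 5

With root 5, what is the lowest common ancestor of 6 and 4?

Ancestors of 6 (toward the root): 6, 1, 5.
Ancestors of 4: 4, 5.
The deepest node appearing in both lists is 5.

5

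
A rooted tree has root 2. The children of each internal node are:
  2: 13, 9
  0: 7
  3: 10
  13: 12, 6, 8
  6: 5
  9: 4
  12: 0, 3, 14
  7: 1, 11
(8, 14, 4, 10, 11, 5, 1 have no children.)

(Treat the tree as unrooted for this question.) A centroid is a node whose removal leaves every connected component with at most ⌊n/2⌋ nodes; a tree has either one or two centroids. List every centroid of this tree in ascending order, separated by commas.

Removing 12 splits the tree into components of sizes 7, 4, 2, 1; the largest is 7 ≤ ⌊15/2⌋ = 7.
No neighbour of 12 does as well, so 12 is the unique centroid.

12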